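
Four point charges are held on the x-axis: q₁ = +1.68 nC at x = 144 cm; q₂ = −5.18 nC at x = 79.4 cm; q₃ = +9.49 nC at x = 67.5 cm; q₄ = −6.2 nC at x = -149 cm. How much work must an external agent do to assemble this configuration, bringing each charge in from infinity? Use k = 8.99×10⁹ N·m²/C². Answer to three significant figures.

-3.80×10⁻⁶ J

The work to assemble the configuration equals its total potential energy, U = Σ kqᵢqⱼ/rᵢⱼ over all pairs.
Pair separations: r₁₂ = 0.646 m, r₁₃ = 0.765 m, r₁₄ = 2.93 m, r₂₃ = 0.119 m, r₂₄ = 2.28 m, r₃₄ = 2.17 m.
Summing all 6 pair terms gives U = -3.80×10⁻⁶ J.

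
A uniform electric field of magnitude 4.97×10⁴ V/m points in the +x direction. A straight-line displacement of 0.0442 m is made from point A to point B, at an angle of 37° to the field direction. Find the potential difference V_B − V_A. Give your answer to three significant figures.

Only the component of displacement along E changes the potential: ΔV = −E·d·cosθ.
ΔV = −(4.97×10⁴ V/m)(0.0442 m)cos37° = -1750 V.

-1750 V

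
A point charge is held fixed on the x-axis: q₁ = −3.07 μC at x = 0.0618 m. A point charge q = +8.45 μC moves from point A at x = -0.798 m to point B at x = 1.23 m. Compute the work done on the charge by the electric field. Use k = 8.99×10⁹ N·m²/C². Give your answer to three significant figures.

The work done by the electric force is W_field = −ΔU = −q(V_B − V_A) = q(V_A − V_B).
At A: distance to the source charge is 0.860 m; V_A = kq₁/r = -3.21×10⁴ V.
At B: distance to the source charge is 1.17 m; V_B = kq₁/r = -2.36×10⁴ V.
ΔV = V_B − V_A = 8470 V.
W_field = −qΔV = −(8.45×10⁻⁶ C)(8470 V) = -0.0716 J.

-0.0716 J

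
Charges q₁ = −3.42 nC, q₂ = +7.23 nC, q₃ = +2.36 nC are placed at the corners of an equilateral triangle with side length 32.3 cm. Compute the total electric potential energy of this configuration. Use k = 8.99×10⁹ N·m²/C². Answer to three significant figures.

The work to assemble the configuration equals its total potential energy, U = Σ kqᵢqⱼ/rᵢⱼ over all pairs.
All three pair separations equal the side length, 0.323 m.
U = (-6.88×10⁻⁷) + (-2.25×10⁻⁷) + (4.75×10⁻⁷) = -4.38×10⁻⁷ J.

-4.38×10⁻⁷ J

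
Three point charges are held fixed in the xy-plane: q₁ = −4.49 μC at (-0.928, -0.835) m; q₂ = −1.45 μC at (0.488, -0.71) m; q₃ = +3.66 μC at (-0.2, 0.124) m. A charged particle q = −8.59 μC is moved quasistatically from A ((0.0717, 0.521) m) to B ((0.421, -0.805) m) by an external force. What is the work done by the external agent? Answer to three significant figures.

1.26 J

For quasistatic motion the external work equals the change in potential energy: W_ext = qΔV = q(V_B − V_A).
At A: distances to the source charges are 1.68 m, 1.30 m, 0.481 m; V_A = Σ kqᵢ/rᵢ = 3.44×10⁴ V.
At B: distances to the source charges are 1.35 m, 0.116 m, 1.12 m; V_B = Σ kqᵢ/rᵢ = -1.13×10⁵ V.
ΔV = V_B − V_A = -1.47×10⁵ V.
W_ext = qΔV = (-8.59×10⁻⁶ C)(-1.47×10⁵ V) = 1.26 J.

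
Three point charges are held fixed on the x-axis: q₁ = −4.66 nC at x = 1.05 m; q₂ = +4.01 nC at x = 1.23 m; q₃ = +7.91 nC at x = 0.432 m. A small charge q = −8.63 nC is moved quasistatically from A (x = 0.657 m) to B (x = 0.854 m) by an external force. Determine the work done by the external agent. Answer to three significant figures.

For quasistatic motion the external work equals the change in potential energy: W_ext = qΔV = q(V_B − V_A).
At A: distances to the source charges are 0.393 m, 0.573 m, 0.225 m; V_A = Σ kqᵢ/rᵢ = 272 V.
At B: distances to the source charges are 0.196 m, 0.376 m, 0.422 m; V_B = Σ kqᵢ/rᵢ = 50.6 V.
ΔV = V_B − V_A = -222 V.
W_ext = qΔV = (-8.63×10⁻⁹ C)(-222 V) = 1.91×10⁻⁶ J.

1.91×10⁻⁶ J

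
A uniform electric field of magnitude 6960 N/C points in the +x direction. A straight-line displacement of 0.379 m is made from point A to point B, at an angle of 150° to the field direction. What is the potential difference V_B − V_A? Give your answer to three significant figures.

Only the component of displacement along E changes the potential: ΔV = −E·d·cosθ.
ΔV = −(6960 V/m)(0.379 m)cos150° = 2280 V.

2280 V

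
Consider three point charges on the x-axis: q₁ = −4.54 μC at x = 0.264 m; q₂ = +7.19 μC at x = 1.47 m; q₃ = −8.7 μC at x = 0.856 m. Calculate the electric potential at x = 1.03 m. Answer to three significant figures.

Electric potential is a scalar, so the contributions from each charge add algebraically: V = Σ kqᵢ/rᵢ.
Distances from the field point to each charge: r₁ = 0.766 m, r₂ = 0.440 m, r₃ = 0.174 m.
V = k[(-4.54×10⁻⁶)/(0.766) + (7.19×10⁻⁶)/(0.440) + (-8.70×10⁻⁶)/(0.174)] = -3.56×10⁵ V.

-3.56×10⁵ V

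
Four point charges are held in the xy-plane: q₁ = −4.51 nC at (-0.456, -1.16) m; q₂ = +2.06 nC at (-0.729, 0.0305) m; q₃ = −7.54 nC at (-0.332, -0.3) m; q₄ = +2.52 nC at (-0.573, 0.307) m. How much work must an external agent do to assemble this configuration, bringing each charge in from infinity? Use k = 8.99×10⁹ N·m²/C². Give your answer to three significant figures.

The assembly work is the sum of pairwise potential energies, U = Σ_{i<j} kqᵢqⱼ/rᵢⱼ.
Pair separations: r₁₂ = 1.22 m, r₁₃ = 0.869 m, r₁₄ = 1.47 m, r₂₃ = 0.517 m, r₂₄ = 0.317 m, r₃₄ = 0.653 m.
Summing all 6 pair terms gives U = -1.71×10⁻⁷ J.

-1.71×10⁻⁷ J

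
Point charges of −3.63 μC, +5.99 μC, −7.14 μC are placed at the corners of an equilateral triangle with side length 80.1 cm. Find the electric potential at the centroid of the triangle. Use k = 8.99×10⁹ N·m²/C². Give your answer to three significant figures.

-9.29×10⁴ V

The total potential is the scalar sum of each charge's contribution, V = Σ kqᵢ/rᵢ.
The distance from each vertex to the centroid is a/√3 = 0.462 m.
V = k[(-3.63×10⁻⁶)/(0.462) + (5.99×10⁻⁶)/(0.462) + (-7.14×10⁻⁶)/(0.462)] = -9.29×10⁴ V.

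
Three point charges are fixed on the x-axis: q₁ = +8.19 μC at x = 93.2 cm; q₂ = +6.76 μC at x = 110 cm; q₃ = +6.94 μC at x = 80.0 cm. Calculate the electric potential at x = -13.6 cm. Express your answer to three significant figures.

The total potential is the scalar sum of each charge's contribution, V = Σ kqᵢ/rᵢ.
Distances from the field point to each charge: r₁ = 1.07 m, r₂ = 1.24 m, r₃ = 0.936 m.
V = k[(8.19×10⁻⁶)/(1.07) + (6.76×10⁻⁶)/(1.24) + (6.94×10⁻⁶)/(0.936)] = 1.85×10⁵ V.

1.85×10⁵ V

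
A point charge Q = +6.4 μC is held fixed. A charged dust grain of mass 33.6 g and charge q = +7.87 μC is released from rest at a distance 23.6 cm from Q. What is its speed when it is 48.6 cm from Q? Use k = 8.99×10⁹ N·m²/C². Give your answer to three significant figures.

Only the electrostatic force acts, so mechanical energy is conserved: ½mv² = U₁ − U₂ = kQq(1/r₁ − 1/r₂).
U₁ − U₂ = (8.99×10⁹ N·m²/C²)(6.40×10⁻⁶ C)(7.87×10⁻⁶ C)(1/0.236 − 1/0.486) = 0.987 J.
v = √(2·0.987/0.0336) = 7.66 m/s.

7.66 m/s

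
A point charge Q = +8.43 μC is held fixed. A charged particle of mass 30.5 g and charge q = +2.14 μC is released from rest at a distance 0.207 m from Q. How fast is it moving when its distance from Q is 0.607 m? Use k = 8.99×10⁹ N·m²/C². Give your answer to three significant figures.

5.82 m/s

Only the electrostatic force acts, so mechanical energy is conserved: ½mv² = U₁ − U₂ = kQq(1/r₁ − 1/r₂).
U₁ − U₂ = (8.99×10⁹ N·m²/C²)(8.43×10⁻⁶ C)(2.14×10⁻⁶ C)(1/0.207 − 1/0.607) = 0.516 J.
v = √(2·0.516/0.0305) = 5.82 m/s.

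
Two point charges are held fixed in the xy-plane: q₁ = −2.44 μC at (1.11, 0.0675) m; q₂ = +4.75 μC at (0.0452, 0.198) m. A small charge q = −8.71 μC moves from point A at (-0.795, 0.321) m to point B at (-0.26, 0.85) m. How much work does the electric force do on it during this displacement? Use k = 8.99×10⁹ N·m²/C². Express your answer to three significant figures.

The work done by the electric force is W_field = −ΔU = −q(V_B − V_A) = q(V_A − V_B).
At A: distances to the source charges are 1.92 m, 0.849 m; V_A = Σ kqᵢ/rᵢ = 3.89×10⁴ V.
At B: distances to the source charges are 1.58 m, 0.720 m; V_B = Σ kqᵢ/rᵢ = 4.54×10⁴ V.
ΔV = V_B − V_A = 6540 V.
W_field = −qΔV = −(-8.71×10⁻⁶ C)(6540 V) = 0.0570 J.

0.0570 J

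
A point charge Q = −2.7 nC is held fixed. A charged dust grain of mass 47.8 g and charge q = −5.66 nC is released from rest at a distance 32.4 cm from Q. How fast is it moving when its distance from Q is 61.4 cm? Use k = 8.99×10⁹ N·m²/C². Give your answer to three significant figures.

2.89×10⁻³ m/s

Only the electrostatic force acts, so mechanical energy is conserved: ½mv² = U₁ − U₂ = kQq(1/r₁ − 1/r₂).
U₁ − U₂ = (8.99×10⁹ N·m²/C²)(-2.70×10⁻⁹ C)(-5.66×10⁻⁹ C)(1/0.324 − 1/0.614) = 2.00×10⁻⁷ J.
v = √(2·2.00×10⁻⁷/0.0478) = 2.89×10⁻³ m/s.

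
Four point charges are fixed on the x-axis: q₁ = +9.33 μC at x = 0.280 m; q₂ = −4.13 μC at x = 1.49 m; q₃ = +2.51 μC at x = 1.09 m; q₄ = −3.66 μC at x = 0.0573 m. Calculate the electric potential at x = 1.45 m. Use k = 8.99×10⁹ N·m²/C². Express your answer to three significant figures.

The total potential is the scalar sum of each charge's contribution, V = Σ kqᵢ/rᵢ.
Distances from the field point to each charge: r₁ = 1.17 m, r₂ = 0.0400 m, r₃ = 0.360 m, r₄ = 1.39 m.
V = k[(9.33×10⁻⁶)/(1.17) + (-4.13×10⁻⁶)/(0.0400) + (2.51×10⁻⁶)/(0.360) + (-3.66×10⁻⁶)/(1.39)] = -8.17×10⁵ V.

-8.17×10⁵ V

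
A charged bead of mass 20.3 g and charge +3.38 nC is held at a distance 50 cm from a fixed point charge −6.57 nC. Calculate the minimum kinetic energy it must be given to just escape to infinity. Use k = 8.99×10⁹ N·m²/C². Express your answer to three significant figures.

To just escape, total mechanical energy must reach zero at infinity: ½mv²_min + U = 0, so ½mv²_min = −U = |kQq|/r.
|U| = |kQq|/r = (8.99×10⁹ N·m²/C²)(6.57×10⁻⁹)(3.38×10⁻⁹)/(0.500) = 3.99×10⁻⁷ J.

3.99×10⁻⁷ J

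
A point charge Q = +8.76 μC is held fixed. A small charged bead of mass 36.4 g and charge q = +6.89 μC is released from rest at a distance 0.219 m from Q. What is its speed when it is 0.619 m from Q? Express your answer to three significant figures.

9.38 m/s

Only the electrostatic force acts, so mechanical energy is conserved: ½mv² = U₁ − U₂ = kQq(1/r₁ − 1/r₂).
U₁ − U₂ = (8.99×10⁹ N·m²/C²)(8.76×10⁻⁶ C)(6.89×10⁻⁶ C)(1/0.219 − 1/0.619) = 1.60 J.
v = √(2·1.60/0.0364) = 9.38 m/s.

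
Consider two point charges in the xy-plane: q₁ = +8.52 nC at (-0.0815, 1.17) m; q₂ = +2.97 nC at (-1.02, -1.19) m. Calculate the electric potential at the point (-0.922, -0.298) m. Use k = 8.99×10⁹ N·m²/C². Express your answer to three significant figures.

75.0 V

The total potential is the scalar sum of each charge's contribution, V = Σ kqᵢ/rᵢ.
Distances from the field point to each charge: r₁ = 1.69 m, r₂ = 0.897 m.
V = k[(8.52×10⁻⁹)/(1.69) + (2.97×10⁻⁹)/(0.897)] = 75.0 V.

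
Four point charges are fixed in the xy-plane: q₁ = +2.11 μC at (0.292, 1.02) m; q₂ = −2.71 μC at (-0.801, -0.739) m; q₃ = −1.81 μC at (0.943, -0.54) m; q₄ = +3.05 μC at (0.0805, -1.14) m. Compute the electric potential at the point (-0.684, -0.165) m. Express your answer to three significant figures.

-1.68×10⁴ V

The total potential is the scalar sum of each charge's contribution, V = Σ kqᵢ/rᵢ.
Distances from the field point to each charge: r₁ = 1.54 m, r₂ = 0.586 m, r₃ = 1.67 m, r₄ = 1.24 m.
V = k[(2.11×10⁻⁶)/(1.54) + (-2.71×10⁻⁶)/(0.586) + (-1.81×10⁻⁶)/(1.67) + (3.05×10⁻⁶)/(1.24)] = -1.68×10⁴ V.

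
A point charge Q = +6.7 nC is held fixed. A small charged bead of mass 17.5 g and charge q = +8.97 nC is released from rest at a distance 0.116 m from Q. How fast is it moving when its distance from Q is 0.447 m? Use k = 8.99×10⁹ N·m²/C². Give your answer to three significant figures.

0.0199 m/s

Only the electrostatic force acts, so mechanical energy is conserved: ½mv² = U₁ − U₂ = kQq(1/r₁ − 1/r₂).
U₁ − U₂ = (8.99×10⁹ N·m²/C²)(6.70×10⁻⁹ C)(8.97×10⁻⁹ C)(1/0.116 − 1/0.447) = 3.45×10⁻⁶ J.
v = √(2·3.45×10⁻⁶/0.0175) = 0.0199 m/s.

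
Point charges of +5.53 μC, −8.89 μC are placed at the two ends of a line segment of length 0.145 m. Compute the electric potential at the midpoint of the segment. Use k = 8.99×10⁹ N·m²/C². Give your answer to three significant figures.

-4.17×10⁵ V

Electric potential is a scalar, so the contributions from each charge add algebraically: V = Σ kqᵢ/rᵢ.
Each charge is 0.0725 m from the midpoint.
V = k[(5.53×10⁻⁶)/(0.0725) + (-8.89×10⁻⁶)/(0.0725)] = -4.17×10⁵ V.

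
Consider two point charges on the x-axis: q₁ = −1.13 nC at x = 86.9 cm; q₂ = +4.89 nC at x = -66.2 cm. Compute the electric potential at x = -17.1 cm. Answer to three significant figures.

79.8 V

The total potential is the scalar sum of each charge's contribution, V = Σ kqᵢ/rᵢ.
Distances from the field point to each charge: r₁ = 1.04 m, r₂ = 0.491 m.
V = k[(-1.13×10⁻⁹)/(1.04) + (4.89×10⁻⁹)/(0.491)] = 79.8 V.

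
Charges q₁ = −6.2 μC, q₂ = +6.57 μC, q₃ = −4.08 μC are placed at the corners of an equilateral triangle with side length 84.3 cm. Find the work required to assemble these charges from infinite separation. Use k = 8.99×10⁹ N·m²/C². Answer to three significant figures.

-0.450 J

The work to assemble the configuration equals its total potential energy, U = Σ kqᵢqⱼ/rᵢⱼ over all pairs.
All three pair separations equal the side length, 0.843 m.
U = (-0.434) + (0.270) + (-0.286) = -0.450 J.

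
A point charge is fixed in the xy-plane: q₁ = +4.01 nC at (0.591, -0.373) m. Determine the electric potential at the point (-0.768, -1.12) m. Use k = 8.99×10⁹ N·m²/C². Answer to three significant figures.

23.2 V

The total potential is the scalar sum of each charge's contribution, V = Σ kqᵢ/rᵢ.
Distances from the field point to each charge: r₁ = 1.55 m.
V = k[(4.01×10⁻⁹)/(1.55)] = 23.2 V.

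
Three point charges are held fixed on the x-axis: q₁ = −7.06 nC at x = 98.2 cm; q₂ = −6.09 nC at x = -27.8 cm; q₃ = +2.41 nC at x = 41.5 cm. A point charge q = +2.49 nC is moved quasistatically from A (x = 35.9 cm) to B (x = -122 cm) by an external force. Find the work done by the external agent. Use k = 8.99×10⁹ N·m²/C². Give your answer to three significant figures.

For quasistatic motion the external work equals the change in potential energy: W_ext = qΔV = q(V_B − V_A).
At A: distances to the source charges are 0.623 m, 0.637 m, 0.0560 m; V_A = Σ kqᵢ/rᵢ = 199 V.
At B: distances to the source charges are 2.20 m, 0.942 m, 1.64 m; V_B = Σ kqᵢ/rᵢ = -73.7 V.
ΔV = V_B − V_A = -273 V.
W_ext = qΔV = (2.49×10⁻⁹ C)(-273 V) = -6.79×10⁻⁷ J.

-6.79×10⁻⁷ J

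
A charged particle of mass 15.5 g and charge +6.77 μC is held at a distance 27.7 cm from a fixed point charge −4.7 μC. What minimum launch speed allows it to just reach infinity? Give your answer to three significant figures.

To just escape, total mechanical energy must reach zero at infinity: ½mv²_min + U = 0, so ½mv²_min = −U = |kQq|/r.
|U| = |kQq|/r = (8.99×10⁹ N·m²/C²)(4.70×10⁻⁶)(6.77×10⁻⁶)/(0.277) = 1.03 J.
v_min = √(2|U|/m) = √(2·1.03/0.0155) = 11.5 m/s.

11.5 m/s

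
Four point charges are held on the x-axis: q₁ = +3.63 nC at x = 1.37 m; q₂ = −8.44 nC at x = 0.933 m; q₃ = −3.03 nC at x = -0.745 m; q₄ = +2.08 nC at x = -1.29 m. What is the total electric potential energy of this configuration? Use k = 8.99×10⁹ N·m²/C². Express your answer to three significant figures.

-6.89×10⁻⁷ J

The work to assemble the configuration equals its total potential energy, U = Σ kqᵢqⱼ/rᵢⱼ over all pairs.
Pair separations: r₁₂ = 0.437 m, r₁₃ = 2.12 m, r₁₄ = 2.66 m, r₂₃ = 1.68 m, r₂₄ = 2.22 m, r₃₄ = 0.545 m.
Summing all 6 pair terms gives U = -6.89×10⁻⁷ J.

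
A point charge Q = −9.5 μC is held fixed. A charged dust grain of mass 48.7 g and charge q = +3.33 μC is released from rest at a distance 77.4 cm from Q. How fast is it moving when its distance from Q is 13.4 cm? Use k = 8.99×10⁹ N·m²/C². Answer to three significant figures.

8.49 m/s

Only the electrostatic force acts, so mechanical energy is conserved: ½mv² = U₁ − U₂ = kQq(1/r₁ − 1/r₂).
U₁ − U₂ = (8.99×10⁹ N·m²/C²)(-9.50×10⁻⁶ C)(3.33×10⁻⁶ C)(1/0.774 − 1/0.134) = 1.75 J.
v = √(2·1.75/0.0487) = 8.49 m/s.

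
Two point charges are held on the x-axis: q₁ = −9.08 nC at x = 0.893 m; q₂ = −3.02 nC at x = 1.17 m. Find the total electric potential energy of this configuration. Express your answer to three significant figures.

8.90×10⁻⁷ J

The work to assemble the configuration equals its total potential energy, U = Σ kqᵢqⱼ/rᵢⱼ over all pairs.
Pair separations: r₁₂ = 0.277 m.
U = (8.90×10⁻⁷) = 8.90×10⁻⁷ J.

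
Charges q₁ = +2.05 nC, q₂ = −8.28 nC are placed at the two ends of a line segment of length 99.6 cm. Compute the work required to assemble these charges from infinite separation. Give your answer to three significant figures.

-1.53×10⁻⁷ J

The assembly work is the sum of pairwise potential energies, U = Σ_{i<j} kqᵢqⱼ/rᵢⱼ.
The separation is r = 0.996 m.
U = (-1.53×10⁻⁷) = -1.53×10⁻⁷ J.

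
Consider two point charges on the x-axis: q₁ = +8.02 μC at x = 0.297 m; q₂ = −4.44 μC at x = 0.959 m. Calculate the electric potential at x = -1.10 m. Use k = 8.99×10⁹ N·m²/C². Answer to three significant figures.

Electric potential is a scalar, so the contributions from each charge add algebraically: V = Σ kqᵢ/rᵢ.
Distances from the field point to each charge: r₁ = 1.40 m, r₂ = 2.06 m.
V = k[(8.02×10⁻⁶)/(1.40) + (-4.44×10⁻⁶)/(2.06)] = 3.22×10⁴ V.

3.22×10⁴ V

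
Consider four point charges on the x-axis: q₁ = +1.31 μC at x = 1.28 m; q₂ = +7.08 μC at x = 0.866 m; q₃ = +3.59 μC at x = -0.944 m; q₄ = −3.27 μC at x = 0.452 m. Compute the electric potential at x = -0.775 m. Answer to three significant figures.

The total potential is the scalar sum of each charge's contribution, V = Σ kqᵢ/rᵢ.
Distances from the field point to each charge: r₁ = 2.06 m, r₂ = 1.64 m, r₃ = 0.169 m, r₄ = 1.23 m.
V = k[(1.31×10⁻⁶)/(2.06) + (7.08×10⁻⁶)/(1.64) + (3.59×10⁻⁶)/(0.169) + (-3.27×10⁻⁶)/(1.23)] = 2.12×10⁵ V.

2.12×10⁵ V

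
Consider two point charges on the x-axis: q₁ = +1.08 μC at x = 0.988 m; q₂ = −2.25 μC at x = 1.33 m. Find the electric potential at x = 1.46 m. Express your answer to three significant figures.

-1.35×10⁵ V

Electric potential is a scalar, so the contributions from each charge add algebraically: V = Σ kqᵢ/rᵢ.
Distances from the field point to each charge: r₁ = 0.472 m, r₂ = 0.130 m.
V = k[(1.08×10⁻⁶)/(0.472) + (-2.25×10⁻⁶)/(0.130)] = -1.35×10⁵ V.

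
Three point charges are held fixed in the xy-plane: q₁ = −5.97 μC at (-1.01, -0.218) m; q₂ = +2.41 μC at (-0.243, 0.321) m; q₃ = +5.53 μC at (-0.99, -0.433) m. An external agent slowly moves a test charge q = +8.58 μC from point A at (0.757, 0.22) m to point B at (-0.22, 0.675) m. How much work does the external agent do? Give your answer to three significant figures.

0.293 J

For quasistatic motion the external work equals the change in potential energy: W_ext = qΔV = q(V_B − V_A).
At A: distances to the source charges are 1.82 m, 1.01 m, 1.87 m; V_A = Σ kqᵢ/rᵢ = 1.87×10⁴ V.
At B: distances to the source charges are 1.19 m, 0.355 m, 1.35 m; V_B = Σ kqᵢ/rᵢ = 5.29×10⁴ V.
ΔV = V_B − V_A = 3.42×10⁴ V.
W_ext = qΔV = (8.58×10⁻⁶ C)(3.42×10⁴ V) = 0.293 J.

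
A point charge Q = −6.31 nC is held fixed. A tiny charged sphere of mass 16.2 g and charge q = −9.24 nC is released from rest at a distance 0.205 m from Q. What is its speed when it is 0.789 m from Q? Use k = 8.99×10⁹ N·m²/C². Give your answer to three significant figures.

Only the electrostatic force acts, so mechanical energy is conserved: ½mv² = U₁ − U₂ = kQq(1/r₁ − 1/r₂).
U₁ − U₂ = (8.99×10⁹ N·m²/C²)(-6.31×10⁻⁹ C)(-9.24×10⁻⁹ C)(1/0.205 − 1/0.789) = 1.89×10⁻⁶ J.
v = √(2·1.89×10⁻⁶/0.0162) = 0.0153 m/s.

0.0153 m/s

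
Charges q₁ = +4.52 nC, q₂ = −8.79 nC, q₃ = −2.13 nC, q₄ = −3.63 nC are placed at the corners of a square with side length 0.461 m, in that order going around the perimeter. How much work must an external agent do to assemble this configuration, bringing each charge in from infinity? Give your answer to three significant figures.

The work to assemble the configuration equals its total potential energy, U = Σ kqᵢqⱼ/rᵢⱼ over all pairs.
The four side pairs have separation 0.461 m and the two diagonal pairs 0.652 m.
Summing all 6 pair terms gives U = -2.72×10⁻⁷ J.

-2.72×10⁻⁷ J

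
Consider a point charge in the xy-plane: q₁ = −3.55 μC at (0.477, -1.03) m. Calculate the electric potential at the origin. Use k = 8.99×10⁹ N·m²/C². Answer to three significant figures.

Electric potential is a scalar, so the contributions from each charge add algebraically: V = Σ kqᵢ/rᵢ.
Distances from the field point to each charge: r₁ = 1.14 m.
V = k[(-3.55×10⁻⁶)/(1.14)] = -2.81×10⁴ V.

-2.81×10⁴ V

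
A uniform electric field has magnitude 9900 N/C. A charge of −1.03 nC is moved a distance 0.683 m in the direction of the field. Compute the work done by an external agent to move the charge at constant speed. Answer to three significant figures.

6.96×10⁻⁶ J

The potential change for a displacement 0.683 m in the direction of the field is ΔV = −Ed = -6760 V.
W_ext = qΔV = 6.96×10⁻⁶ J.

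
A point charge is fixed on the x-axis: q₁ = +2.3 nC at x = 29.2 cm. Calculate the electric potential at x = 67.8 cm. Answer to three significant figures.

53.6 V

Electric potential is a scalar, so the contributions from each charge add algebraically: V = Σ kqᵢ/rᵢ.
V = k[(2.30×10⁻⁹)/(0.386)] = 53.6 V.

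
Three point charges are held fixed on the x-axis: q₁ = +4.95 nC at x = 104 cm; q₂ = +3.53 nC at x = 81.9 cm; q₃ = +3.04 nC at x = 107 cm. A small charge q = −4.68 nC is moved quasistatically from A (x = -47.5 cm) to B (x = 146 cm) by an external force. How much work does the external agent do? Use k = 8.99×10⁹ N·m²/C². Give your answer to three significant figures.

For quasistatic motion the external work equals the change in potential energy: W_ext = qΔV = q(V_B − V_A).
At A: distances to the source charges are 1.52 m, 1.29 m, 1.54 m; V_A = Σ kqᵢ/rᵢ = 71.6 V.
At B: distances to the source charges are 0.420 m, 0.641 m, 0.390 m; V_B = Σ kqᵢ/rᵢ = 226 V.
ΔV = V_B − V_A = 154 V.
W_ext = qΔV = (-4.68×10⁻⁹ C)(154 V) = -7.20×10⁻⁷ J.

-7.20×10⁻⁷ J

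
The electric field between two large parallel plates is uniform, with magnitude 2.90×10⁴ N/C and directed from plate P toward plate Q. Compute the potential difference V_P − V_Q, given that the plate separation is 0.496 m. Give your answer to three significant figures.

1.44×10⁴ V

In a uniform field, potential decreases in the direction of E: ΔV = −E·d for a displacement d parallel to E.
Going from Q to P is a displacement of 0.496 m opposite to the field, so V_P − V_Q = +Ed = 1.44×10⁴ V.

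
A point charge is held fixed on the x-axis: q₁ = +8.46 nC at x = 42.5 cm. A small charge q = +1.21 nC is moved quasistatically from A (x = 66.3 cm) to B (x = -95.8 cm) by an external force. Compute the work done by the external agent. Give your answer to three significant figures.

-3.20×10⁻⁷ J

For quasistatic motion the external work equals the change in potential energy: W_ext = qΔV = q(V_B − V_A).
At A: distance to the source charge is 0.238 m; V_A = kq₁/r = 320 V.
At B: distance to the source charge is 1.38 m; V_B = kq₁/r = 55.0 V.
ΔV = V_B − V_A = -265 V.
W_ext = qΔV = (1.21×10⁻⁹ C)(-265 V) = -3.20×10⁻⁷ J.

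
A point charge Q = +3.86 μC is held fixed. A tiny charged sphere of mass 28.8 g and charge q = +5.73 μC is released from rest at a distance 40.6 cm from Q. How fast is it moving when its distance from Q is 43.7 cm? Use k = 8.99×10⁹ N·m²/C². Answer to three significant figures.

1.55 m/s

Only the electrostatic force acts, so mechanical energy is conserved: ½mv² = U₁ − U₂ = kQq(1/r₁ − 1/r₂).
U₁ − U₂ = (8.99×10⁹ N·m²/C²)(3.86×10⁻⁶ C)(5.73×10⁻⁶ C)(1/0.406 − 1/0.437) = 0.0347 J.
v = √(2·0.0347/0.0288) = 1.55 m/s.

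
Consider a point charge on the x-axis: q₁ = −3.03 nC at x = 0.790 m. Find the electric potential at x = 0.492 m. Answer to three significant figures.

The total potential is the scalar sum of each charge's contribution, V = Σ kqᵢ/rᵢ.
V = k[(-3.03×10⁻⁹)/(0.298)] = -91.4 V.

-91.4 V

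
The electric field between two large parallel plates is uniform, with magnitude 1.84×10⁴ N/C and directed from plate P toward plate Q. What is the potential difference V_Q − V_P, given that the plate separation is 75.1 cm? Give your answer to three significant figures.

-1.38×10⁴ V

In a uniform field, potential decreases in the direction of E: ΔV = −E·d for a displacement d parallel to E.
Going from P to Q is a displacement of 75.1 cm along the field, so V_Q − V_P = −Ed = -1.38×10⁴ V.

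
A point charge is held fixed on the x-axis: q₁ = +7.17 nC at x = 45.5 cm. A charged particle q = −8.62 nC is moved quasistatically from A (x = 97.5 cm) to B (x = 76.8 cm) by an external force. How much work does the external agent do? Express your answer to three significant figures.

For quasistatic motion the external work equals the change in potential energy: W_ext = qΔV = q(V_B − V_A).
At A: distance to the source charge is 0.520 m; V_A = kq₁/r = 124 V.
At B: distance to the source charge is 0.313 m; V_B = kq₁/r = 206 V.
ΔV = V_B − V_A = 82.0 V.
W_ext = qΔV = (-8.62×10⁻⁹ C)(82.0 V) = -7.07×10⁻⁷ J.

-7.07×10⁻⁷ J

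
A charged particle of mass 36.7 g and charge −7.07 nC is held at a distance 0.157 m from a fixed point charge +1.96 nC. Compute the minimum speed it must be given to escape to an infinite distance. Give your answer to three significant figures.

To just escape, total mechanical energy must reach zero at infinity: ½mv²_min + U = 0, so ½mv²_min = −U = |kQq|/r.
|U| = |kQq|/r = (8.99×10⁹ N·m²/C²)(1.96×10⁻⁹)(7.07×10⁻⁹)/(0.157) = 7.93×10⁻⁷ J.
v_min = √(2|U|/m) = √(2·7.93×10⁻⁷/0.0367) = 6.58×10⁻³ m/s.

6.58×10⁻³ m/s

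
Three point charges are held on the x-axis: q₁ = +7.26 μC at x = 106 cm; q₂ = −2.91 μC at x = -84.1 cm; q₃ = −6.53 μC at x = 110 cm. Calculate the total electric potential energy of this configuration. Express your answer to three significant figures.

-10.7 J

The assembly work is the sum of pairwise potential energies, U = Σ_{i<j} kqᵢqⱼ/rᵢⱼ.
Pair separations: r₁₂ = 1.90 m, r₁₃ = 0.0400 m, r₂₃ = 1.94 m.
U = (-0.0999) + (-10.7) + (0.0880) = -10.7 J.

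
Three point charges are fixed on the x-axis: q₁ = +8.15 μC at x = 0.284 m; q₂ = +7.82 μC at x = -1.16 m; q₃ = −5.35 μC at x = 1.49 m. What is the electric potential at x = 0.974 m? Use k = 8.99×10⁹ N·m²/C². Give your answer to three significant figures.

4.59×10⁴ V

Electric potential is a scalar, so the contributions from each charge add algebraically: V = Σ kqᵢ/rᵢ.
Distances from the field point to each charge: r₁ = 0.690 m, r₂ = 2.13 m, r₃ = 0.516 m.
V = k[(8.15×10⁻⁶)/(0.690) + (7.82×10⁻⁶)/(2.13) + (-5.35×10⁻⁶)/(0.516)] = 4.59×10⁴ V.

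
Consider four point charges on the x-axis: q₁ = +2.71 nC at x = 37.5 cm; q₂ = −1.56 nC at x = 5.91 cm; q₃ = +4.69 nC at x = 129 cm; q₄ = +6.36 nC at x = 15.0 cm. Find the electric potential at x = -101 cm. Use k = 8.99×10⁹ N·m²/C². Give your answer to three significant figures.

72.1 V

Electric potential is a scalar, so the contributions from each charge add algebraically: V = Σ kqᵢ/rᵢ.
Distances from the field point to each charge: r₁ = 1.39 m, r₂ = 1.07 m, r₃ = 2.30 m, r₄ = 1.16 m.
V = k[(2.71×10⁻⁹)/(1.39) + (-1.56×10⁻⁹)/(1.07) + (4.69×10⁻⁹)/(2.30) + (6.36×10⁻⁹)/(1.16)] = 72.1 V.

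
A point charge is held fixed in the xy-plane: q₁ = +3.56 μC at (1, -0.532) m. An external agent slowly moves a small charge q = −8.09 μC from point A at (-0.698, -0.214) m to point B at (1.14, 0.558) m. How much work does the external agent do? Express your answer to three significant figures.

For quasistatic motion the external work equals the change in potential energy: W_ext = qΔV = q(V_B − V_A).
At A: distance to the source charge is 1.73 m; V_A = kq₁/r = 1.85×10⁴ V.
At B: distance to the source charge is 1.10 m; V_B = kq₁/r = 2.91×10⁴ V.
ΔV = V_B − V_A = 1.06×10⁴ V.
W_ext = qΔV = (-8.09×10⁻⁶ C)(1.06×10⁴ V) = -0.0857 J.

-0.0857 J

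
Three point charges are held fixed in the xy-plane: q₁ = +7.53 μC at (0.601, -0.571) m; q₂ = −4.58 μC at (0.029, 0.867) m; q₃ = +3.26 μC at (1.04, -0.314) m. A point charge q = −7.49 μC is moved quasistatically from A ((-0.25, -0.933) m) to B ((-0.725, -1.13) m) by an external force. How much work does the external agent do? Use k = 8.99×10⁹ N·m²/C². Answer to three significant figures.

0.212 J

For quasistatic motion the external work equals the change in potential energy: W_ext = qΔV = q(V_B − V_A).
At A: distances to the source charges are 0.925 m, 1.82 m, 1.43 m; V_A = Σ kqᵢ/rᵢ = 7.11×10⁴ V.
At B: distances to the source charges are 1.44 m, 2.13 m, 1.94 m; V_B = Σ kqᵢ/rᵢ = 4.28×10⁴ V.
ΔV = V_B − V_A = -2.83×10⁴ V.
W_ext = qΔV = (-7.49×10⁻⁶ C)(-2.83×10⁴ V) = 0.212 J.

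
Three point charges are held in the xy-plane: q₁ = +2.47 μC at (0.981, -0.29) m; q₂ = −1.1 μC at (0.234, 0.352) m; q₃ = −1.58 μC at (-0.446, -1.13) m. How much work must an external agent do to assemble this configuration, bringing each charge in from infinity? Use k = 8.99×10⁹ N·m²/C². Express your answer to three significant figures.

The assembly work is the sum of pairwise potential energies, U = Σ_{i<j} kqᵢqⱼ/rᵢⱼ.
Pair separations: r₁₂ = 0.985 m, r₁₃ = 1.66 m, r₂₃ = 1.63 m.
U = (-0.0248) + (-0.0212) + (9.58×10⁻³) = -0.0364 J.

-0.0364 J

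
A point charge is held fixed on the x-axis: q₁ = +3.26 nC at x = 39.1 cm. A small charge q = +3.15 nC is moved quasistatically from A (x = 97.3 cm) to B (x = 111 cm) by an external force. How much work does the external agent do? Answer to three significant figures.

For quasistatic motion the external work equals the change in potential energy: W_ext = qΔV = q(V_B − V_A).
At A: distance to the source charge is 0.582 m; V_A = kq₁/r = 50.4 V.
At B: distance to the source charge is 0.719 m; V_B = kq₁/r = 40.8 V.
ΔV = V_B − V_A = -9.60 V.
W_ext = qΔV = (3.15×10⁻⁹ C)(-9.60 V) = -3.02×10⁻⁸ J.

-3.02×10⁻⁸ J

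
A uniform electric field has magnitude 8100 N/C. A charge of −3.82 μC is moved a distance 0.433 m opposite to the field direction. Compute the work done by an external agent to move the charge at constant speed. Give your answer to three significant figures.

-0.0134 J

The potential change for a displacement 0.433 m opposite to the field direction is ΔV = +Ed = 3510 V.
W_ext = qΔV = -0.0134 J.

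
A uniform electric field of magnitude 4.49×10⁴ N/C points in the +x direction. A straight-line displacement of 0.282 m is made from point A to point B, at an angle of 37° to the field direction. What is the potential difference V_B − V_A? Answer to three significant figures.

-1.01×10⁴ V

Only the component of displacement along E changes the potential: ΔV = −E·d·cosθ.
ΔV = −(4.49×10⁴ V/m)(0.282 m)cos37° = -1.01×10⁴ V.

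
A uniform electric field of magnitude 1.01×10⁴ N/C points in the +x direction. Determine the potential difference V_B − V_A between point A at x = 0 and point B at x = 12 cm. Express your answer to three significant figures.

-1210 V

In a uniform field, potential decreases in the direction of E: V_B − V_A = −E·Δx.
V_B − V_A = −(1.01×10⁴ V/m)(0.120 m) = -1210 V.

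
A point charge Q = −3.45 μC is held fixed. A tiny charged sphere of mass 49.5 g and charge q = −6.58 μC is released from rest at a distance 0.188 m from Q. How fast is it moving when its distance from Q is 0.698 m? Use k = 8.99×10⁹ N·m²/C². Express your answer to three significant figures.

Only the electrostatic force acts, so mechanical energy is conserved: ½mv² = U₁ − U₂ = kQq(1/r₁ − 1/r₂).
U₁ − U₂ = (8.99×10⁹ N·m²/C²)(-3.45×10⁻⁶ C)(-6.58×10⁻⁶ C)(1/0.188 − 1/0.698) = 0.793 J.
v = √(2·0.793/0.0495) = 5.66 m/s.

5.66 m/s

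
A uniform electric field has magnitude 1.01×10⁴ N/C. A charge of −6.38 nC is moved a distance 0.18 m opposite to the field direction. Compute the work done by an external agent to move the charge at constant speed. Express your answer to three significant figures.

-1.16×10⁻⁵ J

The potential change for a displacement 0.18 m opposite to the field direction is ΔV = +Ed = 1820 V.
W_ext = qΔV = -1.16×10⁻⁵ J.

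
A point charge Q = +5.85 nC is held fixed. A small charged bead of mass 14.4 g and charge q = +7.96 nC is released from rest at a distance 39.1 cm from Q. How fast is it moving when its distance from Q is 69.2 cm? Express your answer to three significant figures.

8.04×10⁻³ m/s

Only the electrostatic force acts, so mechanical energy is conserved: ½mv² = U₁ − U₂ = kQq(1/r₁ − 1/r₂).
U₁ − U₂ = (8.99×10⁹ N·m²/C²)(5.85×10⁻⁹ C)(7.96×10⁻⁹ C)(1/0.391 − 1/0.692) = 4.66×10⁻⁷ J.
v = √(2·4.66×10⁻⁷/0.0144) = 8.04×10⁻³ m/s.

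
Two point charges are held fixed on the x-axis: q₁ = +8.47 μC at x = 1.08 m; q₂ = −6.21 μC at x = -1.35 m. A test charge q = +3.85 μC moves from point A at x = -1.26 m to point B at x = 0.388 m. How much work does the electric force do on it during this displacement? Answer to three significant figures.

-2.56 J

The work done by the electric force is W_field = −ΔU = −q(V_B − V_A) = q(V_A − V_B).
At A: distances to the source charges are 2.34 m, 0.0900 m; V_A = Σ kqᵢ/rᵢ = -5.88×10⁵ V.
At B: distances to the source charges are 0.692 m, 1.74 m; V_B = Σ kqᵢ/rᵢ = 7.79×10⁴ V.
ΔV = V_B − V_A = 6.66×10⁵ V.
W_field = −qΔV = −(3.85×10⁻⁶ C)(6.66×10⁵ V) = -2.56 J.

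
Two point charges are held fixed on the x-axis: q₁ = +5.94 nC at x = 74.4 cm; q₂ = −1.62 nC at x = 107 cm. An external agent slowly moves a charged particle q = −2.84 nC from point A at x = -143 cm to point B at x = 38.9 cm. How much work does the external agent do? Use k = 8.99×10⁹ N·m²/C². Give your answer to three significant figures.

-3.13×10⁻⁷ J

For quasistatic motion the external work equals the change in potential energy: W_ext = qΔV = q(V_B − V_A).
At A: distances to the source charges are 2.17 m, 2.50 m; V_A = Σ kqᵢ/rᵢ = 18.7 V.
At B: distances to the source charges are 0.355 m, 0.681 m; V_B = Σ kqᵢ/rᵢ = 129 V.
ΔV = V_B − V_A = 110 V.
W_ext = qΔV = (-2.84×10⁻⁹ C)(110 V) = -3.13×10⁻⁷ J.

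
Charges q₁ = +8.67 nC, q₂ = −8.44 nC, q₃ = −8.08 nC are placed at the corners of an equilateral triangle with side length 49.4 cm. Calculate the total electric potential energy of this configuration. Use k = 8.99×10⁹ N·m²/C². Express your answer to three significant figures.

The assembly work is the sum of pairwise potential energies, U = Σ_{i<j} kqᵢqⱼ/rᵢⱼ.
All three pair separations equal the side length, 0.494 m.
U = (-1.33×10⁻⁶) + (-1.27×10⁻⁶) + (1.24×10⁻⁶) = -1.37×10⁻⁶ J.

-1.37×10⁻⁶ J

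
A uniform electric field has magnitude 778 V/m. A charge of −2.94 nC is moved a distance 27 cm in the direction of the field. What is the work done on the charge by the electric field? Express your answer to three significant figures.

-6.18×10⁻⁷ J

The potential change for a displacement 27 cm in the direction of the field is ΔV = −Ed = -210 V.
W_field = −qΔV = -6.18×10⁻⁷ J.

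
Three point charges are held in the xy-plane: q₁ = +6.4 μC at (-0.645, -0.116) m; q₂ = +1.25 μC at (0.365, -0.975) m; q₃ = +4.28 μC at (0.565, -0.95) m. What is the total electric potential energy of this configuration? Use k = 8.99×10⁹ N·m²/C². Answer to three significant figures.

The work to assemble the configuration equals its total potential energy, U = Σ kqᵢqⱼ/rᵢⱼ over all pairs.
Pair separations: r₁₂ = 1.33 m, r₁₃ = 1.47 m, r₂₃ = 0.202 m.
U = (0.0542) + (0.168) + (0.239) = 0.460 J.

0.460 J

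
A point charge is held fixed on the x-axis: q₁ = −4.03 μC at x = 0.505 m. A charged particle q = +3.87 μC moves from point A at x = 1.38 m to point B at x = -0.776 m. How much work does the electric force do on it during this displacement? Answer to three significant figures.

-0.0508 J

The work done by the electric force is W_field = −ΔU = −q(V_B − V_A) = q(V_A − V_B).
At A: distance to the source charge is 0.875 m; V_A = kq₁/r = -4.14×10⁴ V.
At B: distance to the source charge is 1.28 m; V_B = kq₁/r = -2.83×10⁴ V.
ΔV = V_B − V_A = 1.31×10⁴ V.
W_field = −qΔV = −(3.87×10⁻⁶ C)(1.31×10⁴ V) = -0.0508 J.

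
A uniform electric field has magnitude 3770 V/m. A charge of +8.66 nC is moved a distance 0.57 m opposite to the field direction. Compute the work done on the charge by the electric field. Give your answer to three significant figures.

-1.86×10⁻⁵ J

The potential change for a displacement 0.57 m opposite to the field direction is ΔV = +Ed = 2150 V.
W_field = −qΔV = -1.86×10⁻⁵ J.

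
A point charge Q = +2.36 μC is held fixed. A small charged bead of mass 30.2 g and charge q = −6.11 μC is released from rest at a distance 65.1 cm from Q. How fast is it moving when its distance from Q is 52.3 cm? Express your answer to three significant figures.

1.80 m/s

Only the electrostatic force acts, so mechanical energy is conserved: ½mv² = U₁ − U₂ = kQq(1/r₁ − 1/r₂).
U₁ − U₂ = (8.99×10⁹ N·m²/C²)(2.36×10⁻⁶ C)(-6.11×10⁻⁶ C)(1/0.651 − 1/0.523) = 0.0487 J.
v = √(2·0.0487/0.0302) = 1.80 m/s.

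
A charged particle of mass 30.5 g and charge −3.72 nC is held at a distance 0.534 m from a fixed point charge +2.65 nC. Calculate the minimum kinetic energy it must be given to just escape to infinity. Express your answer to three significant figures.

1.66×10⁻⁷ J

To just escape, total mechanical energy must reach zero at infinity: ½mv²_min + U = 0, so ½mv²_min = −U = |kQq|/r.
|U| = |kQq|/r = (8.99×10⁹ N·m²/C²)(2.65×10⁻⁹)(3.72×10⁻⁹)/(0.534) = 1.66×10⁻⁷ J.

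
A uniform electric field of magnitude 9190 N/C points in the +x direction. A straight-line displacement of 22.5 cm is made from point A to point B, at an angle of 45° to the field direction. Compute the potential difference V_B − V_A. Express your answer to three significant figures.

-1460 V

Only the component of displacement along E changes the potential: ΔV = −E·d·cosθ.
ΔV = −(9190 V/m)(0.225 m)cos45° = -1460 V.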